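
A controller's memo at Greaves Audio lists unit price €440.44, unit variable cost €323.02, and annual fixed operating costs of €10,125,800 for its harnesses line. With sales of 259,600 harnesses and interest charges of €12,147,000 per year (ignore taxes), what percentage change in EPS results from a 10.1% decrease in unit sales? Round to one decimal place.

-37.5%

At 259,600 units, contribution = 259,600 × €117.42 = €30,482,232.00.
Subtracting fixed costs: EBIT = €30,482,232.00 − €10,125,800 = €20,356,432.00.
Interest = €12,147,000.00, so EBIT − I = €8,209,432.00.
DCL = total CM / (EBIT − I) = €30,482,232.00 / €8,209,432.00 = 3.7131.
EPS therefore changes by 3.7131 × (-10.1%) = -37.5%.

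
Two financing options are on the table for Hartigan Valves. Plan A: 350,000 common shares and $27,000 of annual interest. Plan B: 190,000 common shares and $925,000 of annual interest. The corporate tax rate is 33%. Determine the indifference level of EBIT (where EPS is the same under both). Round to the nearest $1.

$1,991,375

Set EPS_A = EPS_B: (EBIT − $27,000)(1 − 0.33) ÷ 350,000 = (EBIT − $925,000)(1 − 0.33) ÷ 190,000.
Cancelling (1 − t) and cross-multiplying: 190,000·(EBIT − 27,000) = 350,000·(EBIT − 925,000).
EBIT × (350,000 − 190,000) = 925,000 × 350,000 − 27,000 × 190,000 = 318,620,000,000, so EBIT = 318,620,000,000 ÷ 160,000 = 1,991,375.00.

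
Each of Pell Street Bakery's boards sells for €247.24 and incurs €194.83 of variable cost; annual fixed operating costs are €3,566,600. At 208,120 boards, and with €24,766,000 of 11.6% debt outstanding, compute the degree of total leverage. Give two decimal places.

2.44

At 208,120 units, contribution = 208,120 × €52.41 = €10,907,569.20.
Subtracting fixed costs: EBIT = €10,907,569.20 − €3,566,600 = €7,340,969.20. Interest = €2,872,856.00.
DOL = €10,907,569.20 ÷ €7,340,969.20 = 1.4858; DFL = €7,340,969.20 ÷ €4,468,113.20 = 1.6430.
DCL = DOL × DFL = 1.4858 × 1.6430 = 2.4412.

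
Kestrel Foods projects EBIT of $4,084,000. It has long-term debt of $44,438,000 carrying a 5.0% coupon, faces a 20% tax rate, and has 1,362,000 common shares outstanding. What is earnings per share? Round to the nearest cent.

Interest = $2,221,900.00, so EBT = $4,084,000 − $2,221,900.00 = $1,862,100.00.
Net income = $1,862,100.00 × (1 − 0.20) = $1,489,680.00.
EPS = $1,489,680.00 ÷ 1,362,000 = $1.09.

$1.09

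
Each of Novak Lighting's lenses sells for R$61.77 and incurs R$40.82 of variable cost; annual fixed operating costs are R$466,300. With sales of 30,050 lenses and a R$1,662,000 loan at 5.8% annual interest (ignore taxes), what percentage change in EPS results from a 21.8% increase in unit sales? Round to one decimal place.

+205.3%

Contribution at this volume is 30,050 × R$20.95 = R$629,547.50.
Subtracting fixed costs: EBIT = R$629,547.50 − R$466,300 = R$163,247.50.
After interest of R$96,396.00, pre-tax earnings = R$66,851.50.
Degree of combined leverage = contribution ÷ (EBIT − I) = R$629,547.50 ÷ R$66,851.50 = 9.4171.
%ΔEPS = DCL × %ΔSales = 9.4171 × +21.8% = +205.3%.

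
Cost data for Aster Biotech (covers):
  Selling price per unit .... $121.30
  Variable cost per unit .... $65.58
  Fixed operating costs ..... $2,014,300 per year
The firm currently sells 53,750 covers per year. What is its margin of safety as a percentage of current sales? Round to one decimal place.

Contribution margin per unit = $121.30 − $65.58 = $55.72. Break-even units = $2,014,300 ÷ $55.72 = 36,150.39; break-even revenue = 36,150.39 × $121.30 = $4,385,042.89.
Current sales = 53,750 × $121.30 = $6,519,875.00.
Margin of safety = ($6,519,875.00 − $4,385,042.89) ÷ $6,519,875.00 = 32.7%.

32.7%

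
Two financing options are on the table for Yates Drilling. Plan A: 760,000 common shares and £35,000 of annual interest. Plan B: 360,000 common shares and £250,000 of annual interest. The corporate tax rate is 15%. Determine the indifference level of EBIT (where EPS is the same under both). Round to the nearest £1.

At indifference, (EBIT − 35,000)(1 − t)/760,000 = (EBIT − 250,000)(1 − t)/360,000.
The (1 − t) factor cancels: (EBIT − 35,000) × 360,000 = (EBIT − 250,000) × 760,000.
EBIT × (760,000 − 360,000) = 250,000 × 760,000 − 35,000 × 360,000 = 177,400,000,000, so EBIT = 177,400,000,000 ÷ 400,000 = 443,500.00.

£443,500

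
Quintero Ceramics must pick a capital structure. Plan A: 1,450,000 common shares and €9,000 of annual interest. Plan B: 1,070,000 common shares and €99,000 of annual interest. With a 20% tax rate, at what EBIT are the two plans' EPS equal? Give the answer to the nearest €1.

At indifference, (EBIT − 9,000)(1 − t)/1,450,000 = (EBIT − 99,000)(1 − t)/1,070,000.
Cancelling (1 − t) and cross-multiplying: 1,070,000·(EBIT − 9,000) = 1,450,000·(EBIT − 99,000).
Solving, EBIT = (99,000·1,450,000 − 9,000·1,070,000) / (1,450,000 − 1,070,000) = 133,920,000,000 / 380,000 = 352,421.05.

€352,421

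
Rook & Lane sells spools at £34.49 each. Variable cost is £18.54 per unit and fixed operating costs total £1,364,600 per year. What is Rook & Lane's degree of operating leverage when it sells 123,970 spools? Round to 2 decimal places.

3.23

Total contribution margin = 123,970 × £15.95 = £1,977,321.50.
Operating income = contribution − fixed costs = £1,977,321.50 − £1,364,600 = £612,721.50.
Degree of operating leverage = £1,977,321.50 / £612,721.50 = 3.2271.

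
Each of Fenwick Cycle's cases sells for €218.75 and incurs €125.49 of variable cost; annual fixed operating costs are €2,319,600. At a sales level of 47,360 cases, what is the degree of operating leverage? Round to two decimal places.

2.11

At 47,360 units, contribution = 47,360 × €93.26 = €4,416,793.60.
Subtracting fixed costs: EBIT = €4,416,793.60 − €2,319,600 = €2,097,193.60.
Degree of operating leverage = €4,416,793.60 / €2,097,193.60 = 2.1060.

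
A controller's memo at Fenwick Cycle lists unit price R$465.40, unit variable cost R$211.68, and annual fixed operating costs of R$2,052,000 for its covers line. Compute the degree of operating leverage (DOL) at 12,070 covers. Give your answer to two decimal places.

Total contribution margin = 12,070 × R$253.72 = R$3,062,400.40.
EBIT = R$3,062,400.40 − R$2,052,000 = R$1,010,400.40.
DOL = contribution ÷ EBIT = R$3,062,400.40 ÷ R$1,010,400.40 = 3.0309.

3.03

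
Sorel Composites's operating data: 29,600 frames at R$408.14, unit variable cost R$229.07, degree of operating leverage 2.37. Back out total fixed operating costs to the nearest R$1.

Total contribution margin = 29,600 × R$179.07 = R$5,300,472.00.
DOL = contribution / EBIT, so EBIT = R$5,300,472.00 / 2.37 = R$2,236,486.08.
And FC = contribution − EBIT = R$5,300,472.00 − R$2,236,486.08 = R$3,063,986.

R$3,063,986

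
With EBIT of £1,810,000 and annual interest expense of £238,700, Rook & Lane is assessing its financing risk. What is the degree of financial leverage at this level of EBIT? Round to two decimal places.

Interest = £238,700.00.
Degree of financial leverage = EBIT / (EBIT − interest) = £1,810,000 / £1,571,300.00 = 1.1519.

1.15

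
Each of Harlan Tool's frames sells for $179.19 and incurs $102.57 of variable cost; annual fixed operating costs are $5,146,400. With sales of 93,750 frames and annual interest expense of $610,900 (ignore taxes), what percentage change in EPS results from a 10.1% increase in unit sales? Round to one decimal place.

At 93,750 units, contribution = 93,750 × $76.62 = $7,183,125.00.
Subtracting fixed costs: EBIT = $7,183,125.00 − $5,146,400 = $2,036,725.00.
Interest = $610,900.00, so EBIT − I = $1,425,825.00.
Degree of combined leverage = contribution ÷ (EBIT − I) = $7,183,125.00 ÷ $1,425,825.00 = 5.0379.
EPS therefore changes by 5.0379 × (+10.1%) = +50.9%.

+50.9%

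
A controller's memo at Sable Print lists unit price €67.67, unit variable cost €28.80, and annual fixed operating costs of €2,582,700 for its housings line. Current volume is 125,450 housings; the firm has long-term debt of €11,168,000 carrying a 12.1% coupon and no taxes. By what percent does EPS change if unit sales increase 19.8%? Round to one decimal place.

At 125,450 units, contribution = 125,450 × €38.87 = €4,876,241.50.
EBIT = €4,876,241.50 − €2,582,700 = €2,293,541.50.
Interest = €1,351,328.00, so EBIT − I = €942,213.50.
DCL = total CM / (EBIT − I) = €4,876,241.50 / €942,213.50 = 5.1753.
%ΔEPS = DCL × %ΔSales = 5.1753 × +19.8% = +102.5%.

+102.5%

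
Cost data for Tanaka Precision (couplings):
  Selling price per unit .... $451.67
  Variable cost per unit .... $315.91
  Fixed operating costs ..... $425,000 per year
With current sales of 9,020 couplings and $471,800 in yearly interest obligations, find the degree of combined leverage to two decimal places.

Total contribution margin = 9,020 × $135.76 = $1,224,555.20.
Subtracting fixed costs: EBIT = $1,224,555.20 − $425,000 = $799,555.20. Interest = $471,800.00.
DOL = $1,224,555.20 ÷ $799,555.20 = 1.5315; DFL = $799,555.20 ÷ $327,755.20 = 2.4395.
Combined leverage = 1.5315 × 2.4395 = 3.7361.

3.74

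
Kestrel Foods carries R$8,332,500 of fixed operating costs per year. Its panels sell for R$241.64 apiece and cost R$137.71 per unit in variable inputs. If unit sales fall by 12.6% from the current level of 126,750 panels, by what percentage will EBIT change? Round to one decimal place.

At 126,750 units, contribution = 126,750 × R$103.93 = R$13,173,127.50.
Subtracting fixed costs: EBIT = R$13,173,127.50 − R$8,332,500 = R$4,840,627.50.
So DOL = total CM / EBIT = R$13,173,127.50 / R$4,840,627.50 = 2.7214.
%ΔEBIT = DOL × %ΔSales = 2.7214 × -12.6% = -34.3%.

-34.3%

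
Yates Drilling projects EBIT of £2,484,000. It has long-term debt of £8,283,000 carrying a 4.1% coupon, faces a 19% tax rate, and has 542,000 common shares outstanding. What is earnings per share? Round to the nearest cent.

£3.20

Interest = £339,603.00, so EBT = £2,484,000 − £339,603.00 = £2,144,397.00.
After tax at 19%: net income = £2,144,397.00 × 0.81 = £1,736,961.57.
EPS = £1,736,961.57 ÷ 542,000 = £3.20.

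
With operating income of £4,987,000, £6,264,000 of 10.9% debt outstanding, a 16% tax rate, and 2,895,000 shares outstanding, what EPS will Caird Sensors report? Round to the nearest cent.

Pre-tax income = £4,987,000 − £682,776.00 = £4,304,224.00.
After tax at 16%: net income = £4,304,224.00 × 0.84 = £3,615,548.16.
EPS = £3,615,548.16 ÷ 2,895,000 = £1.25.

£1.25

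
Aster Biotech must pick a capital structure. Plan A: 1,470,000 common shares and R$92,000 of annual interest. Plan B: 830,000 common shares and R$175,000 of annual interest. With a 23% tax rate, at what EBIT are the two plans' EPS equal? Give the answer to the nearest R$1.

R$282,641

At indifference, (EBIT − 92,000)(1 − t)/1,470,000 = (EBIT − 175,000)(1 − t)/830,000.
Cancelling (1 − t) and cross-multiplying: 830,000·(EBIT − 92,000) = 1,470,000·(EBIT − 175,000).
EBIT × (1,470,000 − 830,000) = 175,000 × 1,470,000 − 92,000 × 830,000 = 180,890,000,000, so EBIT = 180,890,000,000 ÷ 640,000 = 282,640.62.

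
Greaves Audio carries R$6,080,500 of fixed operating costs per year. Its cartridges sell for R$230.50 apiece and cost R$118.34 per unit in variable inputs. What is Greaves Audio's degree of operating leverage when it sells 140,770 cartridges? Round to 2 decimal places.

1.63

Total contribution margin = 140,770 × R$112.16 = R$15,788,763.20.
EBIT = R$15,788,763.20 − R$6,080,500 = R$9,708,263.20.
Degree of operating leverage = R$15,788,763.20 / R$9,708,263.20 = 1.6263.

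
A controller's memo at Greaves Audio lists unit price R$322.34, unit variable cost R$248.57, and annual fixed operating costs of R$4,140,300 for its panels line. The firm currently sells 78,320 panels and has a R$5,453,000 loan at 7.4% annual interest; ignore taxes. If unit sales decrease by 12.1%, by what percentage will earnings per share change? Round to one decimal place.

Total contribution margin = 78,320 × R$73.77 = R$5,777,666.40.
Operating income = contribution − fixed costs = R$5,777,666.40 − R$4,140,300 = R$1,637,366.40.
After interest of R$403,522.00, pre-tax earnings = R$1,233,844.40.
DCL = total CM / (EBIT − I) = R$5,777,666.40 / R$1,233,844.40 = 4.6827.
%ΔEPS = DCL × %ΔSales = 4.6827 × -12.1% = -56.7%.

-56.7%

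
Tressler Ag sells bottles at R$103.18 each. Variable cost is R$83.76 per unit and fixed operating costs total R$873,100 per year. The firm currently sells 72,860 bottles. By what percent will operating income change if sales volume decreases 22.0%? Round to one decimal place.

-57.4%

At 72,860 units, contribution = 72,860 × R$19.42 = R$1,414,941.20.
Subtracting fixed costs: EBIT = R$1,414,941.20 − R$873,100 = R$541,841.20.
DOL = contribution ÷ EBIT = R$1,414,941.20 ÷ R$541,841.20 = 2.6114.
So EBIT moves 2.6114 × (-22.0%) = -57.4%.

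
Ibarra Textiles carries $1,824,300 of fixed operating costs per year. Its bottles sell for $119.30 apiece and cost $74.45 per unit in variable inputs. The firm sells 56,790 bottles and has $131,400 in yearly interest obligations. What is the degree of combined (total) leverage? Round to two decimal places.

Total contribution margin = 56,790 × $44.85 = $2,547,031.50.
Operating income = contribution − fixed costs = $2,547,031.50 − $1,824,300 = $722,731.50. Interest = $131,400.00, so EBIT − I = $591,331.50.
Degree of total leverage = total CM / (EBIT − interest) = $2,547,031.50 / $591,331.50 = 4.3073.

4.31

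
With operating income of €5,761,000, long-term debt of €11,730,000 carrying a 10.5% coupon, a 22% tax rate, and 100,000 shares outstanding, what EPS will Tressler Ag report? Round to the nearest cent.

€35.33

Interest = €1,231,650.00, so EBT = €5,761,000 − €1,231,650.00 = €4,529,350.00.
Net income = €4,529,350.00 × (1 − 0.22) = €3,532,893.00.
Per share: €3,532,893.00 / 100,000 shares = €35.33.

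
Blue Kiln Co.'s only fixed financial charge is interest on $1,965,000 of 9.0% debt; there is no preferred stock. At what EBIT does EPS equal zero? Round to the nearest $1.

Annual interest = 9.0% × $1,965,000 = $176,850.00.
Without preferred stock the financial break-even is simply EBIT = interest = $176,850.00.

$176,850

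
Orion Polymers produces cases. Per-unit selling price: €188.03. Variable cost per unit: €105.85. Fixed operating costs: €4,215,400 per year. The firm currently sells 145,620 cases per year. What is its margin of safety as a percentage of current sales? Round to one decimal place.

Unit CM = price − variable cost = €188.03 − €105.85 = €82.18. Break-even units = €4,215,400 ÷ €82.18 = 51,294.72; break-even revenue = 51,294.72 × €188.03 = €9,644,946.00.
Current sales = 145,620 × €188.03 = €27,380,928.60.
Margin of safety = (€27,380,928.60 − €9,644,946.00) ÷ €27,380,928.60 = 64.8%.

64.8%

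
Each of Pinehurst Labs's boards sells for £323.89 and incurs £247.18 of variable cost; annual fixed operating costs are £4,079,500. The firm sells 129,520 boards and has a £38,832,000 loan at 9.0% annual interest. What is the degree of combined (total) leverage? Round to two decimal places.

4.21

Total contribution margin = 129,520 × £76.71 = £9,935,479.20.
Subtracting fixed costs: EBIT = £9,935,479.20 − £4,079,500 = £5,855,979.20. Interest = £3,494,880.00.
DOL = £9,935,479.20 ÷ £5,855,979.20 = 1.6966; DFL = £5,855,979.20 ÷ £2,361,099.20 = 2.4802.
Combined leverage = 1.6966 × 2.4802 = 4.2079.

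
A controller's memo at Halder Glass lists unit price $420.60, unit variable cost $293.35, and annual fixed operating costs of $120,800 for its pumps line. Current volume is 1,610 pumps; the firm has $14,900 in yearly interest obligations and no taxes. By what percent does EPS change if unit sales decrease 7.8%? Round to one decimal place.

Total contribution margin = 1,610 × $127.25 = $204,872.50.
EBIT = $204,872.50 − $120,800 = $84,072.50.
Interest = $14,900.00, so EBIT − I = $69,172.50.
Degree of combined leverage = contribution ÷ (EBIT − I) = $204,872.50 ÷ $69,172.50 = 2.9618.
EPS therefore changes by 2.9618 × (-7.8%) = -23.1%.

-23.1%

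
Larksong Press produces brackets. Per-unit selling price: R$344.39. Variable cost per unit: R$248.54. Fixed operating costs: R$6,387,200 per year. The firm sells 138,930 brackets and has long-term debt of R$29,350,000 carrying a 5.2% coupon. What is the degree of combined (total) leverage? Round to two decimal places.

2.46

Total contribution margin = 138,930 × R$95.85 = R$13,316,440.50.
Operating income = contribution − fixed costs = R$13,316,440.50 − R$6,387,200 = R$6,929,240.50. Interest = R$1,526,200.00.
DOL = R$13,316,440.50 ÷ R$6,929,240.50 = 1.9218; DFL = R$6,929,240.50 ÷ R$5,403,040.50 = 1.2825.
Combined leverage = 1.9218 × 1.2825 = 2.4647.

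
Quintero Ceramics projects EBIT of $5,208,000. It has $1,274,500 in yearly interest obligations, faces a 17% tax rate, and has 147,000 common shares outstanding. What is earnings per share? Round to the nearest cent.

$22.21

Pre-tax income = $5,208,000 − $1,274,500.00 = $3,933,500.00.
Net income = $3,933,500.00 × (1 − 0.17) = $3,264,805.00.
Per share: $3,264,805.00 / 147,000 shares = $22.21.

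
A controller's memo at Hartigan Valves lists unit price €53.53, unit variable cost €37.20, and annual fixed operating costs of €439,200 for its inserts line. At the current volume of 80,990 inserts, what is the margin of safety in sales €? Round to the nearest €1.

€2,895,690

Contribution margin per unit = €53.53 − €37.20 = €16.33. Break-even units = €439,200 ÷ €16.33 = 26,895.28; break-even revenue = 26,895.28 × €53.53 = €1,439,704.59.
Actual sales revenue = 80,990 × €53.53 = €4,335,394.70.
Margin of safety = €4,335,394.70 − €1,439,704.59 = €2,895,690.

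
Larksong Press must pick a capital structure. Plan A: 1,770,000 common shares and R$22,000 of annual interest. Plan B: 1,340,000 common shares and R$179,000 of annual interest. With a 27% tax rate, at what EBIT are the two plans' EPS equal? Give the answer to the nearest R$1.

Set EPS_A = EPS_B: (EBIT − R$22,000)(1 − 0.27) ÷ 1,770,000 = (EBIT − R$179,000)(1 − 0.27) ÷ 1,340,000.
Cancelling (1 − t) and cross-multiplying: 1,340,000·(EBIT − 22,000) = 1,770,000·(EBIT − 179,000).
Solving, EBIT = (179,000·1,770,000 − 22,000·1,340,000) / (1,770,000 − 1,340,000) = 287,350,000,000 / 430,000 = 668,255.81.

R$668,256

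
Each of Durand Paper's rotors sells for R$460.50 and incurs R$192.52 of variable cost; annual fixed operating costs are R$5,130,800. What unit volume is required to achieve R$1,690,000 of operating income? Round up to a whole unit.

25,453 rotors

Unit CM = price − variable cost = R$460.50 − R$192.52 = R$267.98.
Required volume = (fixed costs + target profit) ÷ CM = (R$5,130,800 + R$1,690,000) ÷ R$267.98 = 25,452.65, so 25,453 rotors.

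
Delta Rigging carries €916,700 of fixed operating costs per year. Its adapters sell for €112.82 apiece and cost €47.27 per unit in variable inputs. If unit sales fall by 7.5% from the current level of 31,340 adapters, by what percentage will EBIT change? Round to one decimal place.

-13.5%

Contribution at this volume is 31,340 × €65.55 = €2,054,337.00.
EBIT = €2,054,337.00 − €916,700 = €1,137,637.00.
So DOL = total CM / EBIT = €2,054,337.00 / €1,137,637.00 = 1.8058.
Operating income changes by 1.8058 × -7.5% = -13.5%.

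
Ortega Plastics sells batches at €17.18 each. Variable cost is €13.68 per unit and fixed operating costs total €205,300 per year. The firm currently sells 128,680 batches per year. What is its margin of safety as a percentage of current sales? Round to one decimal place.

54.4%

Contribution margin per unit = €17.18 − €13.68 = €3.50. Break-even units = €205,300 ÷ €3.50 = 58,657.14; break-even revenue = 58,657.14 × €17.18 = €1,007,729.71.
Current sales = 128,680 × €17.18 = €2,210,722.40.
Margin of safety = (€2,210,722.40 − €1,007,729.71) ÷ €2,210,722.40 = 54.4%.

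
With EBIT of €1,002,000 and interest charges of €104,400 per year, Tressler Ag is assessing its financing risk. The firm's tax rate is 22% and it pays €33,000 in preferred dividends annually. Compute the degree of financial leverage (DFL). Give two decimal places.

1.17

Interest = €104,400.00.
Pre-tax preferred-dividend burden = €33,000 ÷ (1 − 0.22) = €42,307.69.
DFL = EBIT ÷ [EBIT − I − D_p/(1−t)] = €1,002,000 ÷ [€1,002,000 − €104,400.00 − €42,307.69] = €1,002,000 ÷ €855,292.31 = 1.1715.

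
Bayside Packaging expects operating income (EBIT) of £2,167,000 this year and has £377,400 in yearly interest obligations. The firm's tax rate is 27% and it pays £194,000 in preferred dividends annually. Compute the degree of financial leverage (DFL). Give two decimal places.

1.42

Interest = £377,400.00.
Preferred dividends grossed up pre-tax: £194,000 / (1 − 0.27) = £265,753.42.
DFL = EBIT ÷ [EBIT − I − D_p/(1−t)] = £2,167,000 ÷ [£2,167,000 − £377,400.00 − £265,753.42] = £2,167,000 ÷ £1,523,846.58 = 1.4221.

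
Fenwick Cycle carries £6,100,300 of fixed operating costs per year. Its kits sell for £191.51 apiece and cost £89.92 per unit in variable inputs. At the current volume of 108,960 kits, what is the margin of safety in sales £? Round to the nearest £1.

Contribution margin per unit = £191.51 − £89.92 = £101.59. Break-even units = £6,100,300 ÷ £101.59 = 60,048.23; break-even revenue = 60,048.23 × £191.51 = £11,499,837.12.
Current sales = 108,960 × £191.51 = £20,866,929.60.
Margin of safety = £20,866,929.60 − £11,499,837.12 = £9,367,092.

£9,367,092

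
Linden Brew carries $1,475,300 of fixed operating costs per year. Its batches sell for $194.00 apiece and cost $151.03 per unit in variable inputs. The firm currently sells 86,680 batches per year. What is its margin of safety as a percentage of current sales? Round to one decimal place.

60.4%

Each unit contributes $194.00 − $151.03 = $42.97. Break-even units = $1,475,300 ÷ $42.97 = 34,333.26; break-even revenue = 34,333.26 × $194.00 = $6,660,651.62.
Actual sales revenue = 86,680 × $194.00 = $16,815,920.00.
Margin of safety = ($16,815,920.00 − $6,660,651.62) ÷ $16,815,920.00 = 60.4%.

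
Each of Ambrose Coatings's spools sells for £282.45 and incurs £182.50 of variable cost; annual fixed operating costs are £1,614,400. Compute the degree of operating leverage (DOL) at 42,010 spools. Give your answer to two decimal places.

1.62

Contribution at this volume is 42,010 × £99.95 = £4,198,899.50.
Subtracting fixed costs: EBIT = £4,198,899.50 − £1,614,400 = £2,584,499.50.
Degree of operating leverage = £4,198,899.50 / £2,584,499.50 = 1.6246.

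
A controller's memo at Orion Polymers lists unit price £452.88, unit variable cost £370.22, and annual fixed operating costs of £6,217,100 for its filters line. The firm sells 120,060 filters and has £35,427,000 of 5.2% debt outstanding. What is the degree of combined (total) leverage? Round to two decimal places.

5.32

Total contribution margin = 120,060 × £82.66 = £9,924,159.60.
EBIT = £9,924,159.60 − £6,217,100 = £3,707,059.60. Interest = £1,842,204.00.
DOL = £9,924,159.60 ÷ £3,707,059.60 = 2.6771; DFL = £3,707,059.60 ÷ £1,864,855.60 = 1.9879.
Combined leverage = 2.6771 × 1.9879 = 5.3218.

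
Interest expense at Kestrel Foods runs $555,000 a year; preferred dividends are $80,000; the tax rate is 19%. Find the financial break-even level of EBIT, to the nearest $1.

$653,765

Grossing the preferred dividend up to pre-tax terms: $80,000 / (1 − 0.19) = $98,765.43.
EPS = 0 when EBIT covers interest plus the pre-tax preferred burden: $555,000 + $98,765.43 = $653,765.43.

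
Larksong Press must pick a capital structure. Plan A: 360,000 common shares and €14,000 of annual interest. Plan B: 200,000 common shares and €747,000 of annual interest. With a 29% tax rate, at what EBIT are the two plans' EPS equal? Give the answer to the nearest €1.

€1,663,250

At indifference, (EBIT − 14,000)(1 − t)/360,000 = (EBIT − 747,000)(1 − t)/200,000.
Cancelling (1 − t) and cross-multiplying: 200,000·(EBIT − 14,000) = 360,000·(EBIT − 747,000).
EBIT × (360,000 − 200,000) = 747,000 × 360,000 − 14,000 × 200,000 = 266,120,000,000, so EBIT = 266,120,000,000 ÷ 160,000 = 1,663,250.00.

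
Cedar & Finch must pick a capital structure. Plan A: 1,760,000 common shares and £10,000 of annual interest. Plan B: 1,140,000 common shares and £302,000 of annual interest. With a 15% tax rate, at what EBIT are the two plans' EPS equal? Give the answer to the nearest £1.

Set EPS_A = EPS_B: (EBIT − £10,000)(1 − 0.15) ÷ 1,760,000 = (EBIT − £302,000)(1 − 0.15) ÷ 1,140,000.
Cancelling (1 − t) and cross-multiplying: 1,140,000·(EBIT − 10,000) = 1,760,000·(EBIT − 302,000).
EBIT × (1,760,000 − 1,140,000) = 302,000 × 1,760,000 − 10,000 × 1,140,000 = 520,120,000,000, so EBIT = 520,120,000,000 ÷ 620,000 = 838,903.23.

£838,903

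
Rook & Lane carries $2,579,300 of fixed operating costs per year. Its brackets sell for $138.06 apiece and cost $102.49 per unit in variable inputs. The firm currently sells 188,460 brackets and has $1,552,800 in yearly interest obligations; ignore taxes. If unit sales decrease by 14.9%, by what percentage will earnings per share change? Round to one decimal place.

-38.8%

Total contribution margin = 188,460 × $35.57 = $6,703,522.20.
Operating income = contribution − fixed costs = $6,703,522.20 − $2,579,300 = $4,124,222.20.
Interest = $1,552,800.00, so EBIT − I = $2,571,422.20.
DCL = total CM / (EBIT − I) = $6,703,522.20 / $2,571,422.20 = 2.6069.
EPS therefore changes by 2.6069 × (-14.9%) = -38.8%.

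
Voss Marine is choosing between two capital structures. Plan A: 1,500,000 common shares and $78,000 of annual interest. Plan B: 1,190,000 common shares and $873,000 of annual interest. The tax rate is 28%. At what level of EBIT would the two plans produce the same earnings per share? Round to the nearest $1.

$3,924,774

Set EPS_A = EPS_B: (EBIT − $78,000)(1 − 0.28) ÷ 1,500,000 = (EBIT − $873,000)(1 − 0.28) ÷ 1,190,000.
Cancelling (1 − t) and cross-multiplying: 1,190,000·(EBIT − 78,000) = 1,500,000·(EBIT − 873,000).
EBIT × (1,500,000 − 1,190,000) = 873,000 × 1,500,000 − 78,000 × 1,190,000 = 1,216,680,000,000, so EBIT = 1,216,680,000,000 ÷ 310,000 = 3,924,774.19.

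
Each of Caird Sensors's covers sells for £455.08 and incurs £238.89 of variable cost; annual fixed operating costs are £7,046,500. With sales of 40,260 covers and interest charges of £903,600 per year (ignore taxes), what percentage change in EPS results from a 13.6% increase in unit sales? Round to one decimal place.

+157.1%

Contribution at this volume is 40,260 × £216.19 = £8,703,809.40.
Operating income = contribution − fixed costs = £8,703,809.40 − £7,046,500 = £1,657,309.40.
Interest = £903,600.00, so EBIT − I = £753,709.40.
DCL = total CM / (EBIT − I) = £8,703,809.40 / £753,709.40 = 11.5480.
EPS therefore changes by 11.5480 × (+13.6%) = +157.1%.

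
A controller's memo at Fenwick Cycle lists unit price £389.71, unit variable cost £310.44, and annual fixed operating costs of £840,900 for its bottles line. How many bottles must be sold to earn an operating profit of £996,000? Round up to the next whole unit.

23,173 bottles

Each unit contributes £389.71 − £310.44 = £79.27.
Need Q such that Q × £79.27 − £840,900 = £996,000, i.e. Q = £1,836,900 / £79.27 = 23,172.70 → 23,173.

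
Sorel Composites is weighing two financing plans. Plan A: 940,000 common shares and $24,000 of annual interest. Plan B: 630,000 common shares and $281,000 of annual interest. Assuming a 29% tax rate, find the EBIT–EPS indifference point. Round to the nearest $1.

$803,290

At indifference, (EBIT − 24,000)(1 − t)/940,000 = (EBIT − 281,000)(1 − t)/630,000.
The (1 − t) factor cancels: (EBIT − 24,000) × 630,000 = (EBIT − 281,000) × 940,000.
Solving, EBIT = (281,000·940,000 − 24,000·630,000) / (940,000 − 630,000) = 249,020,000,000 / 310,000 = 803,290.32.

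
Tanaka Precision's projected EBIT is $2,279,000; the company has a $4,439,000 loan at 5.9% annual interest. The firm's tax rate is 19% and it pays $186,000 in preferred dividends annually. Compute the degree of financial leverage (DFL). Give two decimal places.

1.27

Annual interest charges come to $261,901.00.
Pre-tax preferred-dividend burden = $186,000 ÷ (1 − 0.19) = $229,629.63.
DFL = EBIT ÷ [EBIT − I − D_p/(1−t)] = $2,279,000 ÷ [$2,279,000 − $261,901.00 − $229,629.63] = $2,279,000 ÷ $1,787,469.37 = 1.2750.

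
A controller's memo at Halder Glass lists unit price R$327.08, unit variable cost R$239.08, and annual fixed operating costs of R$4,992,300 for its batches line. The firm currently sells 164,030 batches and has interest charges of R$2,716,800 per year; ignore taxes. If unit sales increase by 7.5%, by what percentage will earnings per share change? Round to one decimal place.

At 164,030 units, contribution = 164,030 × R$88.00 = R$14,434,640.00.
Subtracting fixed costs: EBIT = R$14,434,640.00 − R$4,992,300 = R$9,442,340.00.
After interest of R$2,716,800.00, pre-tax earnings = R$6,725,540.00.
DCL = total CM / (EBIT − I) = R$14,434,640.00 / R$6,725,540.00 = 2.1462.
EPS therefore changes by 2.1462 × (+7.5%) = +16.1%.

+16.1%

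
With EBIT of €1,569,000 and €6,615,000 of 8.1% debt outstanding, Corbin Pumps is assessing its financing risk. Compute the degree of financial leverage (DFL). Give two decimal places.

Interest = €535,815.00.
DFL = EBIT ÷ (EBIT − I) = €1,569,000 ÷ (€1,569,000 − €535,815.00) = €1,569,000 ÷ €1,033,185.00 = 1.5186.

1.52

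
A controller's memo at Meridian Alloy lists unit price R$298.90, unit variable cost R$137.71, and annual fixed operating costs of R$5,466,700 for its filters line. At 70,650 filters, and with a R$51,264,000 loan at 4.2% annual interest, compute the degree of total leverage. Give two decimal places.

Total contribution margin = 70,650 × R$161.19 = R$11,388,073.50.
Subtracting fixed costs: EBIT = R$11,388,073.50 − R$5,466,700 = R$5,921,373.50. Interest = R$2,153,088.00, so EBIT − I = R$3,768,285.50.
Degree of total leverage = total CM / (EBIT − interest) = R$11,388,073.50 / R$3,768,285.50 = 3.0221.

3.02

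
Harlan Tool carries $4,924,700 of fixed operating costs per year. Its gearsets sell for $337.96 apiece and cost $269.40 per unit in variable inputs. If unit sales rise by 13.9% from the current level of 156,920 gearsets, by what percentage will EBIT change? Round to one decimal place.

At 156,920 units, contribution = 156,920 × $68.56 = $10,758,435.20.
Operating income = contribution − fixed costs = $10,758,435.20 − $4,924,700 = $5,833,735.20.
DOL = contribution ÷ EBIT = $10,758,435.20 ÷ $5,833,735.20 = 1.8442.
%ΔEBIT = DOL × %ΔSales = 1.8442 × +13.9% = +25.6%.

+25.6%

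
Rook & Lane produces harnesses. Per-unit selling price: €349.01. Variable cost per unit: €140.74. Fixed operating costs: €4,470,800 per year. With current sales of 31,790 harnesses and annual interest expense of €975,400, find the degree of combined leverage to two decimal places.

5.64

At 31,790 units, contribution = 31,790 × €208.27 = €6,620,903.30.
EBIT = €6,620,903.30 − €4,470,800 = €2,150,103.30. Interest = €975,400.00, so EBIT − I = €1,174,703.30.
DCL = contribution ÷ (EBIT − I) = €6,620,903.30 ÷ €1,174,703.30 = 5.6362.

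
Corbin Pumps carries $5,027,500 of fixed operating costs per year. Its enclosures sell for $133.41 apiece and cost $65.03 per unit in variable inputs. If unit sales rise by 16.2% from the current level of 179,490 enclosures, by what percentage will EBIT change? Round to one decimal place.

+27.4%

At 179,490 units, contribution = 179,490 × $68.38 = $12,273,526.20.
Operating income = contribution − fixed costs = $12,273,526.20 − $5,027,500 = $7,246,026.20.
So DOL = total CM / EBIT = $12,273,526.20 / $7,246,026.20 = 1.6938.
Operating income changes by 1.6938 × +16.2% = +27.4%.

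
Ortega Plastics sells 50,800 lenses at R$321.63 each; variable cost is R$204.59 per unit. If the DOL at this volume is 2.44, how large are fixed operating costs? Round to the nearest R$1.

R$3,508,898

Total contribution margin = 50,800 × R$117.04 = R$5,945,632.00.
DOL = contribution / EBIT, so EBIT = R$5,945,632.00 / 2.44 = R$2,436,734.43.
Fixed costs = CM − EBIT = R$5,945,632.00 − R$2,436,734.43 = R$3,508,898.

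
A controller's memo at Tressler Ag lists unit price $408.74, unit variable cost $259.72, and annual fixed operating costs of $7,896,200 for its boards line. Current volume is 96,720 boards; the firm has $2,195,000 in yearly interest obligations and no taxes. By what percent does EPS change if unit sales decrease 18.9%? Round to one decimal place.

-63.0%

Total contribution margin = 96,720 × $149.02 = $14,413,214.40.
Subtracting fixed costs: EBIT = $14,413,214.40 − $7,896,200 = $6,517,014.40.
Interest = $2,195,000.00, so EBIT − I = $4,322,014.40.
Degree of combined leverage = contribution ÷ (EBIT − I) = $14,413,214.40 ÷ $4,322,014.40 = 3.3348.
%ΔEPS = DCL × %ΔSales = 3.3348 × -18.9% = -63.0%.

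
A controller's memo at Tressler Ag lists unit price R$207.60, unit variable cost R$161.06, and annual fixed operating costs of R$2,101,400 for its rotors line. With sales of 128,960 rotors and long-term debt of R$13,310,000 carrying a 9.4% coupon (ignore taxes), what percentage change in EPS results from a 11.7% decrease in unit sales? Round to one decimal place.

At 128,960 units, contribution = 128,960 × R$46.54 = R$6,001,798.40.
EBIT = R$6,001,798.40 − R$2,101,400 = R$3,900,398.40.
After interest of R$1,251,140.00, pre-tax earnings = R$2,649,258.40.
DCL = total CM / (EBIT − I) = R$6,001,798.40 / R$2,649,258.40 = 2.2655.
%ΔEPS = DCL × %ΔSales = 2.2655 × -11.7% = -26.5%.

-26.5%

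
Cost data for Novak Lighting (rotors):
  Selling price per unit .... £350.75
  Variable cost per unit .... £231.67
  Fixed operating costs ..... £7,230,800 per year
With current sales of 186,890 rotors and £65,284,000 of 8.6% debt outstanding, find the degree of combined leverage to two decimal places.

2.37

Contribution at this volume is 186,890 × £119.08 = £22,254,861.20.
EBIT = £22,254,861.20 − £7,230,800 = £15,024,061.20. Interest = £5,614,424.00, so EBIT − I = £9,409,637.20.
Degree of total leverage = total CM / (EBIT − interest) = £22,254,861.20 / £9,409,637.20 = 2.3651.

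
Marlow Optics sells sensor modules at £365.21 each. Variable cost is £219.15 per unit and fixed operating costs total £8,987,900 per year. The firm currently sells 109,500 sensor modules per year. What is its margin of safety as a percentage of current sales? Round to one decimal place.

Contribution margin per unit = £365.21 − £219.15 = £146.06. Break-even units = £8,987,900 ÷ £146.06 = 61,535.67; break-even revenue = 61,535.67 × £365.21 = £22,473,442.14.
Actual sales revenue = 109,500 × £365.21 = £39,990,495.00.
Margin of safety = (£39,990,495.00 − £22,473,442.14) ÷ £39,990,495.00 = 43.8%.

43.8%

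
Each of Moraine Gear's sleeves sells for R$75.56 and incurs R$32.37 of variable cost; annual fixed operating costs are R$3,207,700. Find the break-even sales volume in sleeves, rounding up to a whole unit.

Contribution margin per unit = R$75.56 − R$32.37 = R$43.19.
Break-even Q = R$3,207,700 / R$43.19 = 74,269.51 → 74,270 sleeves.

74,270 sleeves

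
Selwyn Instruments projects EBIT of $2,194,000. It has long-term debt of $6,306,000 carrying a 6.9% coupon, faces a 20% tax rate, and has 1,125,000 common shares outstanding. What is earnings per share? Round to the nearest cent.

Interest = $435,114.00, so EBT = $2,194,000 − $435,114.00 = $1,758,886.00.
After tax at 20%: net income = $1,758,886.00 × 0.80 = $1,407,108.80.
EPS = $1,407,108.80 ÷ 1,125,000 = $1.25.

$1.25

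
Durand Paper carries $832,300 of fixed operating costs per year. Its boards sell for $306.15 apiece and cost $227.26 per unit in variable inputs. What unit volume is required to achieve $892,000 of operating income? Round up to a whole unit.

21,858 boards

Unit CM = price − variable cost = $306.15 − $227.26 = $78.89.
Required volume = (fixed costs + target profit) ÷ CM = ($832,300 + $892,000) ÷ $78.89 = 21,857.02, so 21,858 boards.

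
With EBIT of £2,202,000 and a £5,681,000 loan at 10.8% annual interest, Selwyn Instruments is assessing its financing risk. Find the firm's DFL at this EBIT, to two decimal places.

1.39

Annual interest charges come to £613,548.00.
DFL = EBIT ÷ (EBIT − I) = £2,202,000 ÷ (£2,202,000 − £613,548.00) = £2,202,000 ÷ £1,588,452.00 = 1.3863.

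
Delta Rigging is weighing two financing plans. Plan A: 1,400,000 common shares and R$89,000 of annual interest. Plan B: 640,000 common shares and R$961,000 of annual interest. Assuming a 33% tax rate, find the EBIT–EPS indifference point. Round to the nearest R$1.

R$1,695,316

Set EPS_A = EPS_B: (EBIT − R$89,000)(1 − 0.33) ÷ 1,400,000 = (EBIT − R$961,000)(1 − 0.33) ÷ 640,000.
The (1 − t) factor cancels: (EBIT − 89,000) × 640,000 = (EBIT − 961,000) × 1,400,000.
Solving, EBIT = (961,000·1,400,000 − 89,000·640,000) / (1,400,000 − 640,000) = 1,288,440,000,000 / 760,000 = 1,695,315.79.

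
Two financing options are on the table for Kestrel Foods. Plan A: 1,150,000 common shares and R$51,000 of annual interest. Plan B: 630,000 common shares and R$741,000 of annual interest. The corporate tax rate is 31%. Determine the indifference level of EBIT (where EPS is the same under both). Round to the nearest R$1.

Set EPS_A = EPS_B: (EBIT − R$51,000)(1 − 0.31) ÷ 1,150,000 = (EBIT − R$741,000)(1 − 0.31) ÷ 630,000.
Cancelling (1 − t) and cross-multiplying: 630,000·(EBIT − 51,000) = 1,150,000·(EBIT − 741,000).
Solving, EBIT = (741,000·1,150,000 − 51,000·630,000) / (1,150,000 − 630,000) = 820,020,000,000 / 520,000 = 1,576,961.54.

R$1,576,962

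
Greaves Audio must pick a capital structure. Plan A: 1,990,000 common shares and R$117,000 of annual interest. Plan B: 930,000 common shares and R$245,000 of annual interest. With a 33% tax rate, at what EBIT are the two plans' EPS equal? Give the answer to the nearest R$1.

R$357,302

Set EPS_A = EPS_B: (EBIT − R$117,000)(1 − 0.33) ÷ 1,990,000 = (EBIT − R$245,000)(1 − 0.33) ÷ 930,000.
Cancelling (1 − t) and cross-multiplying: 930,000·(EBIT − 117,000) = 1,990,000·(EBIT − 245,000).
Solving, EBIT = (245,000·1,990,000 − 117,000·930,000) / (1,990,000 − 930,000) = 378,740,000,000 / 1,060,000 = 357,301.89.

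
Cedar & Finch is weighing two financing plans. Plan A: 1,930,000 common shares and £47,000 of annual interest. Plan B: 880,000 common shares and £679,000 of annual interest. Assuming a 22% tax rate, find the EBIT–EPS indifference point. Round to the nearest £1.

At indifference, (EBIT − 47,000)(1 − t)/1,930,000 = (EBIT − 679,000)(1 − t)/880,000.
The (1 − t) factor cancels: (EBIT − 47,000) × 880,000 = (EBIT − 679,000) × 1,930,000.
Solving, EBIT = (679,000·1,930,000 − 47,000·880,000) / (1,930,000 − 880,000) = 1,269,110,000,000 / 1,050,000 = 1,208,676.19.

£1,208,676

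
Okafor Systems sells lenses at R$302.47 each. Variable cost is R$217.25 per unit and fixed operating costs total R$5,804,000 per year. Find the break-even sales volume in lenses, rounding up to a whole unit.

68,107 lenses

Each unit contributes R$302.47 − R$217.25 = R$85.22.
Break-even volume = fixed costs ÷ CM per unit = R$5,804,000 ÷ R$85.22 = 68,106.08, so 68,107 lenses.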